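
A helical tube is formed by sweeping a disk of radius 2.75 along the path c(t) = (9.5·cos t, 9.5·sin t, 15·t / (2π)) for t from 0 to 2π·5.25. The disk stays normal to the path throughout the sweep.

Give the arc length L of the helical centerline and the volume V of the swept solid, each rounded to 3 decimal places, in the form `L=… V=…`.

L=323.117 V=7676.714

2πR = 2π·9.5 = 59.690260
per-turn = √(59.690260² + 15²) = √(3562.9272 + 225) = √3787.9272 = 61.546139
L = 5.25 × 61.546139 = 323.117228
V = π·2.75² × L = 23.758294 × 323.117228 = 7676.714246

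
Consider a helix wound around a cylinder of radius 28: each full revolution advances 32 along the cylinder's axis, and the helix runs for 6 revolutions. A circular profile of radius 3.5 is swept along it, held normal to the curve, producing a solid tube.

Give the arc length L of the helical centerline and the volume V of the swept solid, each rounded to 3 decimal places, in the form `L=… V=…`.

L=1072.895 V=41289.824

2πR = 2π·28 = 175.929189
per-turn = √(175.929189² + 32²) = √(30951.0794 + 1024) = √31975.0794 = 178.815769
L = 6 × 178.815769 = 1072.894617
V = π·3.5² × L = 38.484510 × 1072.894617 = 41289.823611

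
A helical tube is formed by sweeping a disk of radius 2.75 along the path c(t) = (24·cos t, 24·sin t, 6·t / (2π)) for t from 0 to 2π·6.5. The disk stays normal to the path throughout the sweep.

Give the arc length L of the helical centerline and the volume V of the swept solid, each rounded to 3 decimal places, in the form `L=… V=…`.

L=980.952 V=23305.758

2πR = 2π·24 = 150.796447
per-turn = √(150.796447² + 6²) = √(22739.5685 + 36) = √22775.5685 = 150.915766
L = 6.5 × 150.915766 = 980.952481
V = π·2.75² × L = 23.758294 × 980.952481 = 23305.757888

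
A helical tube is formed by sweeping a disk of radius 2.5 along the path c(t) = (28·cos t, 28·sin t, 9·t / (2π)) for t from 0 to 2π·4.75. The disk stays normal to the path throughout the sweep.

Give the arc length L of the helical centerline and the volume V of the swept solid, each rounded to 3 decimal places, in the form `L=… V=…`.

2πR = 2π·28 = 175.929189
per-turn = √(175.929189² + 9²) = √(30951.0794 + 81) = √31032.0794 = 176.159244
L = 4.75 × 176.159244 = 836.756411
V = π·2.5² × L = 19.634954 × 836.756411 = 16429.673712

L=836.756 V=16429.674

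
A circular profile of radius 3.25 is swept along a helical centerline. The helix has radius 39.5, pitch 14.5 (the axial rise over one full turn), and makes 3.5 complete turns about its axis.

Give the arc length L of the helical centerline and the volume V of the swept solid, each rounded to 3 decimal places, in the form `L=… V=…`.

2πR = 2π·39.5 = 248.185820
per-turn = √(248.185820² + 14.5²) = √(61596.2011 + 210.25) = √61806.4511 = 248.609033
L = 3.5 × 248.609033 = 870.131614
V = π·3.25² × L = 33.183072 × 870.131614 = 28873.640346

L=870.132 V=28873.640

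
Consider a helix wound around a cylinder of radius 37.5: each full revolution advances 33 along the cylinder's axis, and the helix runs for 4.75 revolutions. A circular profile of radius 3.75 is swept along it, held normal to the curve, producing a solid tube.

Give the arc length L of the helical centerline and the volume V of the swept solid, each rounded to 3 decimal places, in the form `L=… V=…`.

2πR = 2π·37.5 = 235.619449
per-turn = √(235.619449² + 33²) = √(55516.5248 + 1089) = √56605.5248 = 237.919156
L = 4.75 × 237.919156 = 1130.115991
V = π·3.75² × L = 44.178647 × 1130.115991 = 49926.995071

L=1130.116 V=49926.995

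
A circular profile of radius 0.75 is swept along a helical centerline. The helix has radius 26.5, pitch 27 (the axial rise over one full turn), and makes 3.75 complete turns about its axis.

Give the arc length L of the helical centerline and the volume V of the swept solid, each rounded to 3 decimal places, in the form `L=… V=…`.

2πR = 2π·26.5 = 166.504411
per-turn = √(166.504411² + 27²) = √(27723.7188 + 729) = √28452.7188 = 168.679337
L = 3.75 × 168.679337 = 632.547514
V = π·0.75² × L = 1.767146 × 632.547514 = 1117.803726

L=632.548 V=1117.804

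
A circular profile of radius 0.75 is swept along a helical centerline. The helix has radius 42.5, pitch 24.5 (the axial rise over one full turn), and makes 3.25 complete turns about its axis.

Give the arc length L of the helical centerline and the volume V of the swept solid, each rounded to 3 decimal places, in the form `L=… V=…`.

2πR = 2π·42.5 = 267.035376
per-turn = √(267.035376² + 24.5²) = √(71307.8918 + 600.25) = √71908.1418 = 268.156935
L = 3.25 × 268.156935 = 871.510039
V = π·0.75² × L = 1.767146 × 871.510039 = 1540.085364

L=871.510 V=1540.085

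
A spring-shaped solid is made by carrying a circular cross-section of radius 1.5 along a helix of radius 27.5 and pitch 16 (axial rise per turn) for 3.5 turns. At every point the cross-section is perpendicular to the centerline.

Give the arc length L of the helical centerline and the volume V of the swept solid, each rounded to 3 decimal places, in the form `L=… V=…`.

2πR = 2π·27.5 = 172.787596
per-turn = √(172.787596² + 16²) = √(29855.5533 + 256) = √30111.5533 = 173.526809
L = 3.5 × 173.526809 = 607.343830
V = π·1.5² × L = 7.068583 × 607.343830 = 4293.060559

L=607.344 V=4293.061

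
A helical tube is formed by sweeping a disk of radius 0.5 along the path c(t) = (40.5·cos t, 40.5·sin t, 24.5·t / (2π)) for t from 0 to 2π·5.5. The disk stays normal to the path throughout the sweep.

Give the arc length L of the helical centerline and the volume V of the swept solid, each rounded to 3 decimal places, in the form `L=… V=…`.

L=1406.051 V=1104.310

2πR = 2π·40.5 = 254.469005
per-turn = √(254.469005² + 24.5²) = √(64754.4745 + 600.25) = √65354.7245 = 255.645701
L = 5.5 × 255.645701 = 1406.051356
V = π·0.5² × L = 0.785398 × 1406.051356 = 1104.310153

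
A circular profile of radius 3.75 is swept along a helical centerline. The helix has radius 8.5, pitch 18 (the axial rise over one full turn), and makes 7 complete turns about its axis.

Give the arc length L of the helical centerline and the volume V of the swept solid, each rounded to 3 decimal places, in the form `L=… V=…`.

2πR = 2π·8.5 = 53.407075
per-turn = √(53.407075² + 18²) = √(2852.3157 + 324) = √3176.3157 = 56.358812
L = 7 × 56.358812 = 394.511683
V = π·3.75² × L = 44.178647 × 394.511683 = 17428.992253

L=394.512 V=17428.992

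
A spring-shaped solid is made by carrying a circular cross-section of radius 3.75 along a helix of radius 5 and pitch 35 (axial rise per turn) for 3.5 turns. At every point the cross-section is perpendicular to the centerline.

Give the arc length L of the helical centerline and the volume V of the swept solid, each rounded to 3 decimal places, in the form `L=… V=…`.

2πR = 2π·5 = 31.415927
per-turn = √(31.415927² + 35²) = √(986.9604 + 1225) = √2211.9604 = 47.031483
L = 3.5 × 47.031483 = 164.610192
V = π·3.75² × L = 44.178647 × 164.610192 = 7272.255525

L=164.610 V=7272.256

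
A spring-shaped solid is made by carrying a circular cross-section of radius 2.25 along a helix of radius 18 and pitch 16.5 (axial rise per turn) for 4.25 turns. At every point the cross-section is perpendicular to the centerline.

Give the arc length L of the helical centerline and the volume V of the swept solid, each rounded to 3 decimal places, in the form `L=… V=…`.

2πR = 2π·18 = 113.097336
per-turn = √(113.097336² + 16.5²) = √(12791.0073 + 272.25) = √13063.2573 = 114.294608
L = 4.25 × 114.294608 = 485.752082
V = π·2.25² × L = 15.904313 × 485.752082 = 7725.553058

L=485.752 V=7725.553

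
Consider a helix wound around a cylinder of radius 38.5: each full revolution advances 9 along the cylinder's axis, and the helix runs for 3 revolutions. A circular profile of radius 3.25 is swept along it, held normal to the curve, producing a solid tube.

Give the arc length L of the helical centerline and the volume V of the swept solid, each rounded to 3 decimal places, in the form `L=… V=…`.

2πR = 2π·38.5 = 241.902634
per-turn = √(241.902634² + 9²) = √(58516.8845 + 81) = √58597.8845 = 242.069999
L = 3 × 242.069999 = 726.209997
V = π·3.25² × L = 33.183072 × 726.209997 = 24097.878927

L=726.210 V=24097.879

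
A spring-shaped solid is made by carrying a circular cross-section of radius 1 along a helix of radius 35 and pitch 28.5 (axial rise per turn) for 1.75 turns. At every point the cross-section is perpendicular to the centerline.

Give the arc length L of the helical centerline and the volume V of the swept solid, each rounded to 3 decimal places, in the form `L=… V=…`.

2πR = 2π·35 = 219.911486
per-turn = √(219.911486² + 28.5²) = √(48361.0616 + 812.25) = √49173.3116 = 221.750562
L = 1.75 × 221.750562 = 388.063483
V = π·1² × L = 3.141593 × 388.063483 = 1219.137387

L=388.063 V=1219.137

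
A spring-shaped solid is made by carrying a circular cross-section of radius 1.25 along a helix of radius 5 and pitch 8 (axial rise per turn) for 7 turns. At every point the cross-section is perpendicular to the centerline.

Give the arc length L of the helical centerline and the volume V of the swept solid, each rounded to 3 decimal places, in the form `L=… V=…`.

2πR = 2π·5 = 31.415927
per-turn = √(31.415927² + 8²) = √(986.9604 + 64) = √1050.9604 = 32.418520
L = 7 × 32.418520 = 226.929640
V = π·1.25² × L = 4.908739 × 226.929640 = 1113.938266

L=226.930 V=1113.938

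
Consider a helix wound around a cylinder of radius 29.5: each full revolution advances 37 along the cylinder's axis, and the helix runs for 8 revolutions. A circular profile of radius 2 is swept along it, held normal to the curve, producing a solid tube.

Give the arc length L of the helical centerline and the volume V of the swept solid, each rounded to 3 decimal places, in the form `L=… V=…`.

2πR = 2π·29.5 = 185.353967
per-turn = √(185.353967² + 37²) = √(34356.0929 + 1369) = √35725.0929 = 189.010828
L = 8 × 189.010828 = 1512.086620
V = π·2² × L = 12.566371 × 1512.086620 = 19001.440870

L=1512.087 V=19001.441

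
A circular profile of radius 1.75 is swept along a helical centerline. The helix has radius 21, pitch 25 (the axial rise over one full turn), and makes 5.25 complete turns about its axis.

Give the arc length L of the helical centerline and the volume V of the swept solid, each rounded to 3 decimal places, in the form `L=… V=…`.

L=705.046 V=6783.333

2πR = 2π·21 = 131.946891
per-turn = √(131.946891² + 25²) = √(17409.9822 + 625) = √18034.9822 = 134.294386
L = 5.25 × 134.294386 = 705.045528
V = π·1.75² × L = 9.621128 × 705.045528 = 6783.332915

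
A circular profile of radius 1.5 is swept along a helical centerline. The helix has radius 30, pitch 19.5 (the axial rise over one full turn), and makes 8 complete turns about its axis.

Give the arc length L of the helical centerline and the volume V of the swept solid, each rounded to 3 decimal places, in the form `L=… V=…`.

L=1516.012 V=10716.058

2πR = 2π·30 = 188.495559
per-turn = √(188.495559² + 19.5²) = √(35530.5758 + 380.25) = √35910.8258 = 189.501519
L = 8 × 189.501519 = 1516.012155
V = π·1.5² × L = 7.068583 × 1516.012155 = 10716.058460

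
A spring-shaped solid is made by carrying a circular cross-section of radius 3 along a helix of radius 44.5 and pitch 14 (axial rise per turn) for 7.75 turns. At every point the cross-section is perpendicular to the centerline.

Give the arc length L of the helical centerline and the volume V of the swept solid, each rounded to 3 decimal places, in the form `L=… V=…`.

2πR = 2π·44.5 = 279.601746
per-turn = √(279.601746² + 14²) = √(78177.1365 + 196) = √78373.1365 = 279.952025
L = 7.75 × 279.952025 = 2169.628196
V = π·3² × L = 28.274334 × 2169.628196 = 61344.792013

L=2169.628 V=61344.792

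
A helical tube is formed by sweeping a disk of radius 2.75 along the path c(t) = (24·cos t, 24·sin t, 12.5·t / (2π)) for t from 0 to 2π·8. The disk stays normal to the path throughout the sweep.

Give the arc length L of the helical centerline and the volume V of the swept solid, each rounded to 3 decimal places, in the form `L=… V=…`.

L=1210.509 V=28759.633

2πR = 2π·24 = 150.796447
per-turn = √(150.796447² + 12.5²) = √(22739.5685 + 156.25) = √22895.8185 = 151.313643
L = 8 × 151.313643 = 1210.509144
V = π·2.75² × L = 23.758294 × 1210.509144 = 28759.632658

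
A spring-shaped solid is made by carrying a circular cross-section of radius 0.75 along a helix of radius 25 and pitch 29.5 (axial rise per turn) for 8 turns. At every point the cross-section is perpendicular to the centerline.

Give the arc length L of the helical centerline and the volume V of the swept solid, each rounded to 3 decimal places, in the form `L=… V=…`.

L=1278.606 V=2259.483

2πR = 2π·25 = 157.079633
per-turn = √(157.079633² + 29.5²) = √(24674.0110 + 870.25) = √25544.2610 = 159.825721
L = 8 × 159.825721 = 1278.605766
V = π·0.75² × L = 1.767146 × 1278.605766 = 2259.482895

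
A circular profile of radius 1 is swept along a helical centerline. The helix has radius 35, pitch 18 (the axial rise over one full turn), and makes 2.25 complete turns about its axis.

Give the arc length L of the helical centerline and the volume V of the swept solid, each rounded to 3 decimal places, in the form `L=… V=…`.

2πR = 2π·35 = 219.911486
per-turn = √(219.911486² + 18²) = √(48361.0616 + 324) = √48685.0616 = 220.646916
L = 2.25 × 220.646916 = 496.455561
V = π·1² × L = 3.141593 × 496.455561 = 1559.661144

L=496.456 V=1559.661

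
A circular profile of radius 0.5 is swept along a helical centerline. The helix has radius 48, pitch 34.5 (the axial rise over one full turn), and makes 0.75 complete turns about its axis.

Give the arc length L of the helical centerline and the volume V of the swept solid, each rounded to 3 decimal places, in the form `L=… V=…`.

L=227.670 V=178.811

2πR = 2π·48 = 301.592895
per-turn = √(301.592895² + 34.5²) = √(90958.2742 + 1190.25) = √92148.5242 = 303.559754
L = 0.75 × 303.559754 = 227.669815
V = π·0.5² × L = 0.785398 × 227.669815 = 178.811455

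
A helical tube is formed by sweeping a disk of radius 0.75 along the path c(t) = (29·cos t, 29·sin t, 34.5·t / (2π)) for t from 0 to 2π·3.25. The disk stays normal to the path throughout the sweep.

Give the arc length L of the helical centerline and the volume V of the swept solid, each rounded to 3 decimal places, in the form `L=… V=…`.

2πR = 2π·29 = 182.212374
per-turn = √(182.212374² + 34.5²) = √(33201.3492 + 1190.25) = √34391.5992 = 185.449722
L = 3.25 × 185.449722 = 602.711595
V = π·0.75² × L = 1.767146 × 602.711595 = 1065.079304

L=602.712 V=1065.079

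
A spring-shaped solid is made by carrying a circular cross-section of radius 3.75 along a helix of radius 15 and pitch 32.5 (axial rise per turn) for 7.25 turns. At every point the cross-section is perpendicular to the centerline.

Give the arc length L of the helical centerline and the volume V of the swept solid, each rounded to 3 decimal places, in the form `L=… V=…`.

L=722.782 V=31931.509

2πR = 2π·15 = 94.247780
per-turn = √(94.247780² + 32.5²) = √(8882.6440 + 1056.25) = √9938.8940 = 99.694002
L = 7.25 × 99.694002 = 722.781512
V = π·3.75² × L = 44.178647 × 722.781512 = 31931.509045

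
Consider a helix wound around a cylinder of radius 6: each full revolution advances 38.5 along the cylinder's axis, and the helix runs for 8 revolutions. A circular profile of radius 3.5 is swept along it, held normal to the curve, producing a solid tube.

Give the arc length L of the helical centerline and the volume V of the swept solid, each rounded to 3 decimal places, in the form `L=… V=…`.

2πR = 2π·6 = 37.699112
per-turn = √(37.699112² + 38.5²) = √(1421.2230 + 1482.25) = √2903.4730 = 53.883885
L = 8 × 53.883885 = 431.071078
V = π·3.5² × L = 38.484510 × 431.071078 = 16589.559209

L=431.071 V=16589.559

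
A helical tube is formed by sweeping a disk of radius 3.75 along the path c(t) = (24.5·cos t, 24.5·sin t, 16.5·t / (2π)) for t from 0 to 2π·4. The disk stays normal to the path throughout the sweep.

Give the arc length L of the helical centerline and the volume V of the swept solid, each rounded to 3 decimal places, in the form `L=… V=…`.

L=619.279 V=27358.917

2πR = 2π·24.5 = 153.938040
per-turn = √(153.938040² + 16.5²) = √(23696.9202 + 272.25) = √23969.1702 = 154.819799
L = 4 × 154.819799 = 619.279196
V = π·3.75² × L = 44.178647 × 619.279196 = 27358.916806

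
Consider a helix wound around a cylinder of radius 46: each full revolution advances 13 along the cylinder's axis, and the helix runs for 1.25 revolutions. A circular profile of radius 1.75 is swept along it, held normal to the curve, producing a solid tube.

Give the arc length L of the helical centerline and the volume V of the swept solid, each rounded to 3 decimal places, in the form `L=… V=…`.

2πR = 2π·46 = 289.026524
per-turn = √(289.026524² + 13²) = √(83536.3317 + 169) = √83705.3317 = 289.318737
L = 1.25 × 289.318737 = 361.648421
V = π·1.75² × L = 9.621128 × 361.648421 = 3479.465573

L=361.648 V=3479.466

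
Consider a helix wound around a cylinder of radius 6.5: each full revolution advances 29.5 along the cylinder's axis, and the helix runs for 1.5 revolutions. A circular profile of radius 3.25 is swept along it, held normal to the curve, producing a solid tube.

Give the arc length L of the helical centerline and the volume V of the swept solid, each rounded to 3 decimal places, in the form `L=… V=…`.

L=75.571 V=2507.679

2πR = 2π·6.5 = 40.840704
per-turn = √(40.840704² + 29.5²) = √(1667.9631 + 870.25) = √2538.2131 = 50.380682
L = 1.5 × 50.380682 = 75.571023
V = π·3.25² × L = 33.183072 × 75.571023 = 2507.678740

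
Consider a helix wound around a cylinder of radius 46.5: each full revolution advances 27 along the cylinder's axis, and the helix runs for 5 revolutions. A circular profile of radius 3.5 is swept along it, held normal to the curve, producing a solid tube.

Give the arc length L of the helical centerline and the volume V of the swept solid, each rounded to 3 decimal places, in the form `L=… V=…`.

2πR = 2π·46.5 = 292.168117
per-turn = √(292.168117² + 27²) = √(85362.2085 + 729) = √86091.2085 = 293.413034
L = 5 × 293.413034 = 1467.065170
V = π·3.5² × L = 38.484510 × 1467.065170 = 56459.284197

L=1467.065 V=56459.284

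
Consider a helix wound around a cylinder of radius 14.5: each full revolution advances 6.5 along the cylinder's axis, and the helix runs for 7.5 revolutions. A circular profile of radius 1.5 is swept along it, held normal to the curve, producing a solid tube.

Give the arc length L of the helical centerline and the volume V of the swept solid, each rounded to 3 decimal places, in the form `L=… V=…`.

2πR = 2π·14.5 = 91.106187
per-turn = √(91.106187² + 6.5²) = √(8300.3373 + 42.25) = √8342.5873 = 91.337765
L = 7.5 × 91.337765 = 685.033237
V = π·1.5² × L = 7.068583 × 685.033237 = 4842.214615

L=685.033 V=4842.215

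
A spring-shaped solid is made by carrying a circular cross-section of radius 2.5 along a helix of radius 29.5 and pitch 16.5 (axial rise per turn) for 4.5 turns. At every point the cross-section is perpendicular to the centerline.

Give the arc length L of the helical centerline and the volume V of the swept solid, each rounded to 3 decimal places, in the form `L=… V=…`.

2πR = 2π·29.5 = 185.353967
per-turn = √(185.353967² + 16.5²) = √(34356.0929 + 272.25) = √34628.3429 = 186.086923
L = 4.5 × 186.086923 = 837.391154
V = π·2.5² × L = 19.634954 × 837.391154 = 16442.136852

L=837.391 V=16442.137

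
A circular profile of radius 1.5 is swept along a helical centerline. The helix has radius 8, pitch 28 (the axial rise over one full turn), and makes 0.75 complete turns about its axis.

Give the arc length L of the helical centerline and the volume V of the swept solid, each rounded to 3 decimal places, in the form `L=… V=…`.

2πR = 2π·8 = 50.265482
per-turn = √(50.265482² + 28²) = √(2526.6187 + 784) = √3310.6187 = 57.537976
L = 0.75 × 57.537976 = 43.153482
V = π·1.5² × L = 7.068583 × 43.153482 = 305.033992

L=43.153 V=305.034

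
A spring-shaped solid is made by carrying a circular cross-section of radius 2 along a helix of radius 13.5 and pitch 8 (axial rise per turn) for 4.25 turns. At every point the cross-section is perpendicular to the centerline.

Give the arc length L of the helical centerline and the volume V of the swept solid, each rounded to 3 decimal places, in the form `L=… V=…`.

2πR = 2π·13.5 = 84.823002
per-turn = √(84.823002² + 8²) = √(7194.9416 + 64) = √7258.9416 = 85.199423
L = 4.25 × 85.199423 = 362.097546
V = π·2² × L = 12.566371 × 362.097546 = 4550.251961

L=362.098 V=4550.252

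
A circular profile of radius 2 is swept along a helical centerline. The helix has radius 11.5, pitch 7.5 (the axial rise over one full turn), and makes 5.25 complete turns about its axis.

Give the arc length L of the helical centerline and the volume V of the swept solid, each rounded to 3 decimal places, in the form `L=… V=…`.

2πR = 2π·11.5 = 72.256631
per-turn = √(72.256631² + 7.5²) = √(5221.0207 + 56.25) = √5277.2707 = 72.644826
L = 5.25 × 72.644826 = 381.385336
V = π·2² × L = 12.566371 × 381.385336 = 4792.629478

L=381.385 V=4792.629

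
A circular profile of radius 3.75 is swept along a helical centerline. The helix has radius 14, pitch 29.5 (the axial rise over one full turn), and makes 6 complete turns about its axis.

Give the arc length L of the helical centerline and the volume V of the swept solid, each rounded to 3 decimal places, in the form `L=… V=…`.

L=556.676 V=24593.214

2πR = 2π·14 = 87.964594
per-turn = √(87.964594² + 29.5²) = √(7737.7699 + 870.25) = √8608.0199 = 92.779415
L = 6 × 92.779415 = 556.676490
V = π·3.75² × L = 44.178647 × 556.676490 = 24593.213977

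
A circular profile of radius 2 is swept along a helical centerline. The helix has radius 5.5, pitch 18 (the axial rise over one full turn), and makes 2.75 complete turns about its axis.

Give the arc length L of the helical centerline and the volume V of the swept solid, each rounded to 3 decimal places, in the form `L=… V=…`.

2πR = 2π·5.5 = 34.557519
per-turn = √(34.557519² + 18²) = √(1194.2221 + 324) = √1518.2221 = 38.964370
L = 2.75 × 38.964370 = 107.152018
V = π·2² × L = 12.566371 × 107.152018 = 1346.511965

L=107.152 V=1346.512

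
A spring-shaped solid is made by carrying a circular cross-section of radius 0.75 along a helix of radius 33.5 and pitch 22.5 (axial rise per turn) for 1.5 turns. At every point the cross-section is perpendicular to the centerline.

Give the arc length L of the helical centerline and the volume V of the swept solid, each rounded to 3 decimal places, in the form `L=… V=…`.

2πR = 2π·33.5 = 210.486708
per-turn = √(210.486708² + 22.5²) = √(44304.6542 + 506.25) = √44810.9042 = 211.685862
L = 1.5 × 211.685862 = 317.528793
V = π·0.75² × L = 1.767146 × 317.528793 = 561.119694

L=317.529 V=561.120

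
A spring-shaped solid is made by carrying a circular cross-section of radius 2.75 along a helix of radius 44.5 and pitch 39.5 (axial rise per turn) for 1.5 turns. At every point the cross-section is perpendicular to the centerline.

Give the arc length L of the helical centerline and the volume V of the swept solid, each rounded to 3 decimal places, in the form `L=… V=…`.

L=423.567 V=10063.233

2πR = 2π·44.5 = 279.601746
per-turn = √(279.601746² + 39.5²) = √(78177.1365 + 1560.25) = √79737.3865 = 282.378091
L = 1.5 × 282.378091 = 423.567137
V = π·2.75² × L = 23.758294 × 423.567137 = 10063.232757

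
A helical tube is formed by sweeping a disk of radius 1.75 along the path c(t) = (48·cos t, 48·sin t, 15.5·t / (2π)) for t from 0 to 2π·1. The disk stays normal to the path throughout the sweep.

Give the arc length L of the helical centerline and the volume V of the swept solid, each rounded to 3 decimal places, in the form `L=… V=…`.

2πR = 2π·48 = 301.592895
per-turn = √(301.592895² + 15.5²) = √(90958.2742 + 240.25) = √91198.5242 = 301.990934
L = 1 × 301.990934 = 301.990934
V = π·1.75² × L = 9.621128 × 301.990934 = 2905.493279

L=301.991 V=2905.493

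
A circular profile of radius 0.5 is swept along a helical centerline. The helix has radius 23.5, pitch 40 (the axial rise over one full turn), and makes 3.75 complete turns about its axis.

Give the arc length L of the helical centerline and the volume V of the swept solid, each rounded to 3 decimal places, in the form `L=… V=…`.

L=573.664 V=450.554

2πR = 2π·23.5 = 147.654855
per-turn = √(147.654855² + 40²) = √(21801.9561 + 1600) = √23401.9561 = 152.976979
L = 3.75 × 152.976979 = 573.663671
V = π·0.5² × L = 0.785398 × 573.663671 = 450.554394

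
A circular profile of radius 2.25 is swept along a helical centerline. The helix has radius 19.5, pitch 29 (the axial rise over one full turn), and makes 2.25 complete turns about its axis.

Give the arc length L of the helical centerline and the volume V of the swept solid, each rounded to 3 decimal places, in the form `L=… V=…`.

2πR = 2π·19.5 = 122.522113
per-turn = √(122.522113² + 29²) = √(15011.6683 + 841) = √15852.6683 = 125.907380
L = 2.25 × 125.907380 = 283.291605
V = π·2.25² × L = 15.904313 × 283.291605 = 4505.558296

L=283.292 V=4505.558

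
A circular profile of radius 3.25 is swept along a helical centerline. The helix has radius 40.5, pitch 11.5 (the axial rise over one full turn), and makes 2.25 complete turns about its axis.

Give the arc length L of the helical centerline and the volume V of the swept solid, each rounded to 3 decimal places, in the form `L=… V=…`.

2πR = 2π·40.5 = 254.469005
per-turn = √(254.469005² + 11.5²) = √(64754.4745 + 132.25) = √64886.7245 = 254.728727
L = 2.25 × 254.728727 = 573.139636
V = π·3.25² × L = 33.183072 × 573.139636 = 19018.534048

L=573.140 V=19018.534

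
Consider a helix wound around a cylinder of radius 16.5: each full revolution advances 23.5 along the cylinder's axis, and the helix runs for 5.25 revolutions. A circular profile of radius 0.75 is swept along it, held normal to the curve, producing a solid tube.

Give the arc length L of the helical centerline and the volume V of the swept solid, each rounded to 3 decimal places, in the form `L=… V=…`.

2πR = 2π·16.5 = 103.672558
per-turn = √(103.672558² + 23.5²) = √(10747.9992 + 552.25) = √11300.2492 = 106.302630
L = 5.25 × 106.302630 = 558.088809
V = π·0.75² × L = 1.767146 × 558.088809 = 986.224332

L=558.089 V=986.224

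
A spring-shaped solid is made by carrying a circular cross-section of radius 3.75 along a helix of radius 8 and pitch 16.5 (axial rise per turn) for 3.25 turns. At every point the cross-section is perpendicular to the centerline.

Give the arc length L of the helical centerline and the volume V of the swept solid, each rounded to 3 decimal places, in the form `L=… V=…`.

2πR = 2π·8 = 50.265482
per-turn = √(50.265482² + 16.5²) = √(2526.6187 + 272.25) = √2798.8687 = 52.904336
L = 3.25 × 52.904336 = 171.939091
V = π·3.75² × L = 44.178647 × 171.939091 = 7596.036342

L=171.939 V=7596.036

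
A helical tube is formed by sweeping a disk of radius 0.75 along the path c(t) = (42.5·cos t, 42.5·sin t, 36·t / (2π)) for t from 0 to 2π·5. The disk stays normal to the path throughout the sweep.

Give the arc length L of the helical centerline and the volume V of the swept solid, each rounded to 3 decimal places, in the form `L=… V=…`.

2πR = 2π·42.5 = 267.035376
per-turn = √(267.035376² + 36²) = √(71307.8918 + 1296) = √72603.8918 = 269.451094
L = 5 × 269.451094 = 1347.255468
V = π·0.75² × L = 1.767146 × 1347.255468 = 2380.796932

L=1347.255 V=2380.797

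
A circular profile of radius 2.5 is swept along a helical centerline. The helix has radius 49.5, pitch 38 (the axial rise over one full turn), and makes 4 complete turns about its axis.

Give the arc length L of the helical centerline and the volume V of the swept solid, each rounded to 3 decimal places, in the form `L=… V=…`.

2πR = 2π·49.5 = 311.017673
per-turn = √(311.017673² + 38²) = √(96731.9927 + 1444) = √98175.9927 = 313.330485
L = 4 × 313.330485 = 1253.321939
V = π·2.5² × L = 19.634954 × 1253.321939 = 24608.918734

L=1253.322 V=24608.919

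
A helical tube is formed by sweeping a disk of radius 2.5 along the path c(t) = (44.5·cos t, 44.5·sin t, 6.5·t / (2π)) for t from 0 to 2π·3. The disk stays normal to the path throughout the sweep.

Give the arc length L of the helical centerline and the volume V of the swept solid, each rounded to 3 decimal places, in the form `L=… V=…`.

2πR = 2π·44.5 = 279.601746
per-turn = √(279.601746² + 6.5²) = √(78177.1365 + 42.25) = √78219.3865 = 279.677290
L = 3 × 279.677290 = 839.031870
V = π·2.5² × L = 19.634954 × 839.031870 = 16474.352235

L=839.032 V=16474.352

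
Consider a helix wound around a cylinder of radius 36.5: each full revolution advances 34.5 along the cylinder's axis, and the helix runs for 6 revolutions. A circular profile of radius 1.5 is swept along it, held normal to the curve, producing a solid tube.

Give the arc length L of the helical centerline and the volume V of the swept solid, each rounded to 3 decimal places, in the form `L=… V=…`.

L=1391.500 V=9835.937

2πR = 2π·36.5 = 229.336264
per-turn = √(229.336264² + 34.5²) = √(52595.1219 + 1190.25) = √53785.3719 = 231.916735
L = 6 × 231.916735 = 1391.500408
V = π·1.5² × L = 7.068583 × 1391.500408 = 9835.936786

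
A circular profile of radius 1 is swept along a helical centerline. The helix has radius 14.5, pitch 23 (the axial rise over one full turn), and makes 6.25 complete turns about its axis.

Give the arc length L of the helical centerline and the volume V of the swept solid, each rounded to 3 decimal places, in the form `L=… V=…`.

2πR = 2π·14.5 = 91.106187
per-turn = √(91.106187² + 23²) = √(8300.3373 + 529) = √8829.3373 = 93.964553
L = 6.25 × 93.964553 = 587.278459
V = π·1² × L = 3.141593 × 587.278459 = 1844.989692

L=587.278 V=1844.990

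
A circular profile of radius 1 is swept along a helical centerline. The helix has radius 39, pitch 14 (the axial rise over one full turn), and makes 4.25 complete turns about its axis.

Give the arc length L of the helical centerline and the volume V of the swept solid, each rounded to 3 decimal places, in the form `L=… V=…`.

L=1043.136 V=3277.109

2πR = 2π·39 = 245.044227
per-turn = √(245.044227² + 14²) = √(60046.6732 + 196) = √60242.6732 = 245.443829
L = 4.25 × 245.443829 = 1043.136273
V = π·1² × L = 3.141593 × 1043.136273 = 3277.109252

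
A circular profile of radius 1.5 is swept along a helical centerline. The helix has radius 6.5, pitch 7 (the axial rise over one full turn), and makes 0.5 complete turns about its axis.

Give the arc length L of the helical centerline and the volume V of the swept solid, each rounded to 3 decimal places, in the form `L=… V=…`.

2πR = 2π·6.5 = 40.840704
per-turn = √(40.840704² + 7²) = √(1667.9631 + 49) = √1716.9631 = 41.436254
L = 0.5 × 41.436254 = 20.718127
V = π·1.5² × L = 7.068583 × 20.718127 = 146.447810

L=20.718 V=146.448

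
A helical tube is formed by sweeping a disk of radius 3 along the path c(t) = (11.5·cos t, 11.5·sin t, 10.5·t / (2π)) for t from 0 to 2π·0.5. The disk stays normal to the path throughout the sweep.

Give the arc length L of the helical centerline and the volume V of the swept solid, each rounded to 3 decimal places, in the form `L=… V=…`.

2πR = 2π·11.5 = 72.256631
per-turn = √(72.256631² + 10.5²) = √(5221.0207 + 110.25) = √5331.2707 = 73.015551
L = 0.5 × 73.015551 = 36.507776
V = π·3² × L = 28.274334 × 36.507776 = 1032.233038

L=36.508 V=1032.233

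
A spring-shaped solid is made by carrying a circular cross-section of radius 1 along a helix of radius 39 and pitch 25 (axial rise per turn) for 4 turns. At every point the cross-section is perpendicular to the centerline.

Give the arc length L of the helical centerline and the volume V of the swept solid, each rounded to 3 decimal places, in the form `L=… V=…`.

2πR = 2π·39 = 245.044227
per-turn = √(245.044227² + 25²) = √(60046.6732 + 625) = √60671.6732 = 246.316206
L = 4 × 246.316206 = 985.264823
V = π·1² × L = 3.141593 × 985.264823 = 3095.300729

L=985.265 V=3095.301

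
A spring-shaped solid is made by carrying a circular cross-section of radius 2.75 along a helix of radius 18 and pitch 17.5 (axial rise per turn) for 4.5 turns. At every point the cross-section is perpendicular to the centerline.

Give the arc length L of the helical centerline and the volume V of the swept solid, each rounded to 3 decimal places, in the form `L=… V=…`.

2πR = 2π·18 = 113.097336
per-turn = √(113.097336² + 17.5²) = √(12791.0073 + 306.25) = √13097.2573 = 114.443249
L = 4.5 × 114.443249 = 514.994622
V = π·2.75² × L = 23.758294 × 514.994622 = 12235.393859

L=514.995 V=12235.394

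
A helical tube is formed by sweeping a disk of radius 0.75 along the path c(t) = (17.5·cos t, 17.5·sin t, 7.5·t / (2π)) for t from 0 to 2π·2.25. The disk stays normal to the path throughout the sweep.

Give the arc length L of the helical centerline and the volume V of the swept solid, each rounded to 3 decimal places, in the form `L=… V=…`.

L=247.975 V=438.208

2πR = 2π·17.5 = 109.955743
per-turn = √(109.955743² + 7.5²) = √(12090.2654 + 56.25) = √12146.5154 = 110.211231
L = 2.25 × 110.211231 = 247.975269
V = π·0.75² × L = 1.767146 × 247.975269 = 438.208472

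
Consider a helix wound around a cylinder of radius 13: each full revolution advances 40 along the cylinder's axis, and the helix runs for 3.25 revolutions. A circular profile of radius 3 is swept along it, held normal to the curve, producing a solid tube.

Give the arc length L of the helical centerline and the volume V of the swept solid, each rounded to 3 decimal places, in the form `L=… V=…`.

L=295.587 V=8357.514

2πR = 2π·13 = 81.681409
per-turn = √(81.681409² + 40²) = √(6671.8526 + 1600) = √8271.8526 = 90.949726
L = 3.25 × 90.949726 = 295.586608
V = π·3² × L = 28.274334 × 295.586608 = 8357.514446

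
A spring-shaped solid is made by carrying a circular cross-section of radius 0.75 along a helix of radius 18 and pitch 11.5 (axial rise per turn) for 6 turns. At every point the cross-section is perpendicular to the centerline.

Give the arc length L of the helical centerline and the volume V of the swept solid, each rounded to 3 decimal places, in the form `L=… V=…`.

L=682.083 V=1205.340

2πR = 2π·18 = 113.097336
per-turn = √(113.097336² + 11.5²) = √(12791.0073 + 132.25) = √12923.2573 = 113.680505
L = 6 × 113.680505 = 682.083032
V = π·0.75² × L = 1.767146 × 682.083032 = 1205.340212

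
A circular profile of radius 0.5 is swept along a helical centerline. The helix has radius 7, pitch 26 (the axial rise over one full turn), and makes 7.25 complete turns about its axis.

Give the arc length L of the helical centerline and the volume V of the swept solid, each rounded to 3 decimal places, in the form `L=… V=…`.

2πR = 2π·7 = 43.982297
per-turn = √(43.982297² + 26²) = √(1934.4425 + 676) = √2610.4425 = 51.092489
L = 7.25 × 51.092489 = 370.420547
V = π·0.5² × L = 0.785398 × 370.420547 = 290.927618

L=370.421 V=290.928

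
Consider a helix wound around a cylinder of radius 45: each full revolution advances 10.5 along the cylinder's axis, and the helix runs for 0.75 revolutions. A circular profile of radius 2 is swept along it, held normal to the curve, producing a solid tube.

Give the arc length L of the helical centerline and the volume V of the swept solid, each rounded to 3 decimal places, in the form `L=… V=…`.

2πR = 2π·45 = 282.743339
per-turn = √(282.743339² + 10.5²) = √(79943.7956 + 110.25) = √80054.0456 = 282.938236
L = 0.75 × 282.938236 = 212.203677
V = π·2² × L = 12.566371 × 212.203677 = 2666.630055

L=212.204 V=2666.630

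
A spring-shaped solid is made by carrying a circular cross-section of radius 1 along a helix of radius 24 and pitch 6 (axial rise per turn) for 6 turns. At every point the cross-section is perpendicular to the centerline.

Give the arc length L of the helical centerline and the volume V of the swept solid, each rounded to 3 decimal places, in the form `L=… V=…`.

2πR = 2π·24 = 150.796447
per-turn = √(150.796447² + 6²) = √(22739.5685 + 36) = √22775.5685 = 150.915766
L = 6 × 150.915766 = 905.494598
V = π·1² × L = 3.141593 × 905.494598 = 2844.695178

L=905.495 V=2844.695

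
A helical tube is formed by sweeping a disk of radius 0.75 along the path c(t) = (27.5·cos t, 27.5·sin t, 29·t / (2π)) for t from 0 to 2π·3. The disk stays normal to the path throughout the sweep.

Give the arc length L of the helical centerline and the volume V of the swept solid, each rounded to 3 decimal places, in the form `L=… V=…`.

L=525.613 V=928.835

2πR = 2π·27.5 = 172.787596
per-turn = √(172.787596² + 29²) = √(29855.5533 + 841) = √30696.5533 = 175.204319
L = 3 × 175.204319 = 525.612956
V = π·0.75² × L = 1.767146 × 525.612956 = 928.834764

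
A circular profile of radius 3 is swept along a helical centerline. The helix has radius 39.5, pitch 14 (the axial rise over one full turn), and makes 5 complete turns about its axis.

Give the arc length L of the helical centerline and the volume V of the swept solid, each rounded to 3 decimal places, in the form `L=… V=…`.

L=1242.902 V=35142.222

2πR = 2π·39.5 = 248.185820
per-turn = √(248.185820² + 14²) = √(61596.2011 + 196) = √61792.2011 = 248.580371
L = 5 × 248.580371 = 1242.901857
V = π·3² × L = 28.274334 × 1242.901857 = 35142.222094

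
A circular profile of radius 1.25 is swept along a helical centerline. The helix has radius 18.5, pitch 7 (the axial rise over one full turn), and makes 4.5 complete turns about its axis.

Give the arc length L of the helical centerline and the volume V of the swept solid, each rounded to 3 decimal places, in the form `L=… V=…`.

L=524.023 V=2572.291

2πR = 2π·18.5 = 116.238928
per-turn = √(116.238928² + 7²) = √(13511.4884 + 49) = √13560.4884 = 116.449510
L = 4.5 × 116.449510 = 524.022796
V = π·1.25² × L = 4.908739 × 524.022796 = 2572.290884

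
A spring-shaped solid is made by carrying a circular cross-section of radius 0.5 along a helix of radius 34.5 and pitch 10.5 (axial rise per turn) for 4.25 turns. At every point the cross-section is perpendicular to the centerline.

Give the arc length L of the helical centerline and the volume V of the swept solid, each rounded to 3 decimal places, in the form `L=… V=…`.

2πR = 2π·34.5 = 216.769893
per-turn = √(216.769893² + 10.5²) = √(46989.1866 + 110.25) = √47099.4366 = 217.024046
L = 4.25 × 217.024046 = 922.352196
V = π·0.5² × L = 0.785398 × 922.352196 = 724.413720

L=922.352 V=724.414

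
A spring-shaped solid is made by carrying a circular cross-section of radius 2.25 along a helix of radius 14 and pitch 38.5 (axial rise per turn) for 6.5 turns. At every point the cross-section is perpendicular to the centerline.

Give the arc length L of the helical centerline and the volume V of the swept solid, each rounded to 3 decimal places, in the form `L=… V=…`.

L=624.136 V=9926.455

2πR = 2π·14 = 87.964594
per-turn = √(87.964594² + 38.5²) = √(7737.7699 + 1482.25) = √9220.0199 = 96.020934
L = 6.5 × 96.020934 = 624.136074
V = π·2.25² × L = 15.904313 × 624.136074 = 9926.455354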